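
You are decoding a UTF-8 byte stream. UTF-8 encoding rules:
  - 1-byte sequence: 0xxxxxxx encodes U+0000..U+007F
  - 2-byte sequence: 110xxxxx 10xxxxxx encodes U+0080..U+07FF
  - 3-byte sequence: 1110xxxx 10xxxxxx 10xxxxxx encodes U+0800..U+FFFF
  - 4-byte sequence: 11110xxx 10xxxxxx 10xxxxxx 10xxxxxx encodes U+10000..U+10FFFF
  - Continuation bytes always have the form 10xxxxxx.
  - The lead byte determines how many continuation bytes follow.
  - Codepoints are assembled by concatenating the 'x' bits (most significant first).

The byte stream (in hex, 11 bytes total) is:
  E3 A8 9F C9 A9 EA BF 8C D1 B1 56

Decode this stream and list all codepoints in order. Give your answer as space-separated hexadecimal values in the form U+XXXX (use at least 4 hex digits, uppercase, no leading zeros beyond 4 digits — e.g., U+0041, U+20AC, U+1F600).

Answer: U+3A1F U+0269 U+AFCC U+0471 U+0056

Derivation:
Byte[0]=E3: 3-byte lead, need 2 cont bytes. acc=0x3
Byte[1]=A8: continuation. acc=(acc<<6)|0x28=0xE8
Byte[2]=9F: continuation. acc=(acc<<6)|0x1F=0x3A1F
Completed: cp=U+3A1F (starts at byte 0)
Byte[3]=C9: 2-byte lead, need 1 cont bytes. acc=0x9
Byte[4]=A9: continuation. acc=(acc<<6)|0x29=0x269
Completed: cp=U+0269 (starts at byte 3)
Byte[5]=EA: 3-byte lead, need 2 cont bytes. acc=0xA
Byte[6]=BF: continuation. acc=(acc<<6)|0x3F=0x2BF
Byte[7]=8C: continuation. acc=(acc<<6)|0x0C=0xAFCC
Completed: cp=U+AFCC (starts at byte 5)
Byte[8]=D1: 2-byte lead, need 1 cont bytes. acc=0x11
Byte[9]=B1: continuation. acc=(acc<<6)|0x31=0x471
Completed: cp=U+0471 (starts at byte 8)
Byte[10]=56: 1-byte ASCII. cp=U+0056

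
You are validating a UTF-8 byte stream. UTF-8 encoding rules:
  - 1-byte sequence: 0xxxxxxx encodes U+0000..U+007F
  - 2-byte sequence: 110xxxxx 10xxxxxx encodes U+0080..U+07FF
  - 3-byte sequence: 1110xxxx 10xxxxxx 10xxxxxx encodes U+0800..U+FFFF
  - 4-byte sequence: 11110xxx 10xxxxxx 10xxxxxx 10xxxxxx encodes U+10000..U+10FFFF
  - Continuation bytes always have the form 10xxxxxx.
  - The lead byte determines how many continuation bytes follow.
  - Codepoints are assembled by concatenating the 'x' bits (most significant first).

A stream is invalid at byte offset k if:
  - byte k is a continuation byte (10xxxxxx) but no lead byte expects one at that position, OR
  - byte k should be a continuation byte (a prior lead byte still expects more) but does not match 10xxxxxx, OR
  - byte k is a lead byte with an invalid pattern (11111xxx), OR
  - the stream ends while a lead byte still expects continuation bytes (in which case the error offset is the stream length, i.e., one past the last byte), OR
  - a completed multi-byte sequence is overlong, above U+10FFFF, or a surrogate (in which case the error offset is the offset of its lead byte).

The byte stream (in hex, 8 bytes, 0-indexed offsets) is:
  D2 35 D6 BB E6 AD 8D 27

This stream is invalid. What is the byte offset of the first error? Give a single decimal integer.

Answer: 1

Derivation:
Byte[0]=D2: 2-byte lead, need 1 cont bytes. acc=0x12
Byte[1]=35: expected 10xxxxxx continuation. INVALID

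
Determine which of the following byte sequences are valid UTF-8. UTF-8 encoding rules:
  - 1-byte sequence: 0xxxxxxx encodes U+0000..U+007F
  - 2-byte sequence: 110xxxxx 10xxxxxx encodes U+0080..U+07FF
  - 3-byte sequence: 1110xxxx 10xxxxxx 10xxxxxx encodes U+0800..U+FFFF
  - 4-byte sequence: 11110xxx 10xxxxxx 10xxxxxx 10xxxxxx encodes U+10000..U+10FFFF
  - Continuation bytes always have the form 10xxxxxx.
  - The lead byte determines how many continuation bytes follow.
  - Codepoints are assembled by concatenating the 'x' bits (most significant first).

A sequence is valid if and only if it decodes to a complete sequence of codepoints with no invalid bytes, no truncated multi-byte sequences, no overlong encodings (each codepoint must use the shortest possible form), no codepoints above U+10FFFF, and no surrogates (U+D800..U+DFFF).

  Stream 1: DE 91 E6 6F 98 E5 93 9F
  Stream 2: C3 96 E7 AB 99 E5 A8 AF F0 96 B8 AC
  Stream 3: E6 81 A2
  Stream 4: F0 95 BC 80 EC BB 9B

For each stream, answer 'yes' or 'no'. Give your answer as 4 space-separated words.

Answer: no yes yes yes

Derivation:
Stream 1: error at byte offset 3. INVALID
Stream 2: decodes cleanly. VALID
Stream 3: decodes cleanly. VALID
Stream 4: decodes cleanly. VALID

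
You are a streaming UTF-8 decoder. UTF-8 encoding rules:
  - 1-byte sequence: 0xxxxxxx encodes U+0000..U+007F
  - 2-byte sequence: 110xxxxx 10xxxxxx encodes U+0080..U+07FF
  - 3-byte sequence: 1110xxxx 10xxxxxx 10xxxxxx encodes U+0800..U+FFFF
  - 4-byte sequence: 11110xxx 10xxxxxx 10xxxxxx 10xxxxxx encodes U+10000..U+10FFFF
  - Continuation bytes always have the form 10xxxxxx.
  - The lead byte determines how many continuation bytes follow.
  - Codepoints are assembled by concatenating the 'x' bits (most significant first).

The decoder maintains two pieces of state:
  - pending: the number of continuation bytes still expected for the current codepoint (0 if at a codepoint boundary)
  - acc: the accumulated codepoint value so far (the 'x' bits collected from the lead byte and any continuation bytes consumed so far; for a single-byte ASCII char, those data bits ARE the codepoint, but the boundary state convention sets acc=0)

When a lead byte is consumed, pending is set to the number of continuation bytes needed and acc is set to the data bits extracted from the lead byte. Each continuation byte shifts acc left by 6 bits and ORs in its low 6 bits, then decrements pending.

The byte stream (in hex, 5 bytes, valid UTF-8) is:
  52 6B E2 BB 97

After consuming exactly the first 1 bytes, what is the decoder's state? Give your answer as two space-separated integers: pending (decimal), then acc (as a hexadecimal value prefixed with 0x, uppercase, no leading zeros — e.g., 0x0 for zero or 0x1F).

Byte[0]=52: 1-byte. pending=0, acc=0x0

Answer: 0 0x0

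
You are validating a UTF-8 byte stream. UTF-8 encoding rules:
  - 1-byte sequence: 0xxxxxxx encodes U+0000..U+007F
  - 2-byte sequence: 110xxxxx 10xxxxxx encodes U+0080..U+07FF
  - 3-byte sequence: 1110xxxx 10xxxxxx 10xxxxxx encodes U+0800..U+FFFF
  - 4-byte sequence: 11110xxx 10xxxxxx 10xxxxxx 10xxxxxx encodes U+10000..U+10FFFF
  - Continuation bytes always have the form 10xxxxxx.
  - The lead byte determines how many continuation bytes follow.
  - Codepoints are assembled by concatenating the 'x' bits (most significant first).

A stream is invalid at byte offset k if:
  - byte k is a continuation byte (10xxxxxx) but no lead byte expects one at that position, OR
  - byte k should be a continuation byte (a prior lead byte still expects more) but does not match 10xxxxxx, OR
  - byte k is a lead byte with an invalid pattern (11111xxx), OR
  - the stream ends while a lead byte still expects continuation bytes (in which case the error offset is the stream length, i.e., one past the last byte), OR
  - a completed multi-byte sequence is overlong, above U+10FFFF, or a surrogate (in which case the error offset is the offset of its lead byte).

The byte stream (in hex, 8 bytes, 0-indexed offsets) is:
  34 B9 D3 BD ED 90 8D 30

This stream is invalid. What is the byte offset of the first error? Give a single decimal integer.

Byte[0]=34: 1-byte ASCII. cp=U+0034
Byte[1]=B9: INVALID lead byte (not 0xxx/110x/1110/11110)

Answer: 1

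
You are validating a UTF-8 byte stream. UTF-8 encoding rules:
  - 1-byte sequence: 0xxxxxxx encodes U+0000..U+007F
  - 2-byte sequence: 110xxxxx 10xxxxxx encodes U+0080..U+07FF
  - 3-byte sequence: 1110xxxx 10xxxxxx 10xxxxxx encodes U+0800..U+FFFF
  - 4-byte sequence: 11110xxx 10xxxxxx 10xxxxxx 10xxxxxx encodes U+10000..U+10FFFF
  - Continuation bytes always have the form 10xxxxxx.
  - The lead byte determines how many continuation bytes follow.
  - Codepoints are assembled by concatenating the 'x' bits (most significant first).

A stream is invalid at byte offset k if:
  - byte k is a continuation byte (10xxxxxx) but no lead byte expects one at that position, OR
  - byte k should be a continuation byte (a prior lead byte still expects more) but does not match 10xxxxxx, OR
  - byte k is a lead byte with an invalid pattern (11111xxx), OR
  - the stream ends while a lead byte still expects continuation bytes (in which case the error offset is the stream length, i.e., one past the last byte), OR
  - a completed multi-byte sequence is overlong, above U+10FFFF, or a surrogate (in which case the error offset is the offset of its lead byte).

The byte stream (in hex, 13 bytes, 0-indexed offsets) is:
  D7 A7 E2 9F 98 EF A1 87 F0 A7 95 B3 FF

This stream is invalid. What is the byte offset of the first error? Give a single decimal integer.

Answer: 12

Derivation:
Byte[0]=D7: 2-byte lead, need 1 cont bytes. acc=0x17
Byte[1]=A7: continuation. acc=(acc<<6)|0x27=0x5E7
Completed: cp=U+05E7 (starts at byte 0)
Byte[2]=E2: 3-byte lead, need 2 cont bytes. acc=0x2
Byte[3]=9F: continuation. acc=(acc<<6)|0x1F=0x9F
Byte[4]=98: continuation. acc=(acc<<6)|0x18=0x27D8
Completed: cp=U+27D8 (starts at byte 2)
Byte[5]=EF: 3-byte lead, need 2 cont bytes. acc=0xF
Byte[6]=A1: continuation. acc=(acc<<6)|0x21=0x3E1
Byte[7]=87: continuation. acc=(acc<<6)|0x07=0xF847
Completed: cp=U+F847 (starts at byte 5)
Byte[8]=F0: 4-byte lead, need 3 cont bytes. acc=0x0
Byte[9]=A7: continuation. acc=(acc<<6)|0x27=0x27
Byte[10]=95: continuation. acc=(acc<<6)|0x15=0x9D5
Byte[11]=B3: continuation. acc=(acc<<6)|0x33=0x27573
Completed: cp=U+27573 (starts at byte 8)
Byte[12]=FF: INVALID lead byte (not 0xxx/110x/1110/11110)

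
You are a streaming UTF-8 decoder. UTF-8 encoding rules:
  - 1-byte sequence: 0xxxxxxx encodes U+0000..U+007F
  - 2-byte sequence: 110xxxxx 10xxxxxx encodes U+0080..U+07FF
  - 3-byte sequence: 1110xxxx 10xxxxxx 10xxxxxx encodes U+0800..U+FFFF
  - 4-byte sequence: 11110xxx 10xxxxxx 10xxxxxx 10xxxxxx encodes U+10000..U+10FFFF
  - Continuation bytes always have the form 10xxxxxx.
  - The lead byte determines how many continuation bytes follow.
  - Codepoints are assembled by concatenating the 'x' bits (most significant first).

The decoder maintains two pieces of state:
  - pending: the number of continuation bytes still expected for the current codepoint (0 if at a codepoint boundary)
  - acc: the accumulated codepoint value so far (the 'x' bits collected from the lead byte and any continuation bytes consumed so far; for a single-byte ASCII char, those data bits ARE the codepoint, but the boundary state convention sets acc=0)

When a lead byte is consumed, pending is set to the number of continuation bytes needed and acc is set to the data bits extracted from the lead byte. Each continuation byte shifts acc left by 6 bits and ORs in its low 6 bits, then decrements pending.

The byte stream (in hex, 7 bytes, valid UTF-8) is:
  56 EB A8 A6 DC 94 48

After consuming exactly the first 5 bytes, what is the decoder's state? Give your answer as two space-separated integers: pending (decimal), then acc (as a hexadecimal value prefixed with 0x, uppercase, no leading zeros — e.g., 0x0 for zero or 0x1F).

Answer: 1 0x1C

Derivation:
Byte[0]=56: 1-byte. pending=0, acc=0x0
Byte[1]=EB: 3-byte lead. pending=2, acc=0xB
Byte[2]=A8: continuation. acc=(acc<<6)|0x28=0x2E8, pending=1
Byte[3]=A6: continuation. acc=(acc<<6)|0x26=0xBA26, pending=0
Byte[4]=DC: 2-byte lead. pending=1, acc=0x1C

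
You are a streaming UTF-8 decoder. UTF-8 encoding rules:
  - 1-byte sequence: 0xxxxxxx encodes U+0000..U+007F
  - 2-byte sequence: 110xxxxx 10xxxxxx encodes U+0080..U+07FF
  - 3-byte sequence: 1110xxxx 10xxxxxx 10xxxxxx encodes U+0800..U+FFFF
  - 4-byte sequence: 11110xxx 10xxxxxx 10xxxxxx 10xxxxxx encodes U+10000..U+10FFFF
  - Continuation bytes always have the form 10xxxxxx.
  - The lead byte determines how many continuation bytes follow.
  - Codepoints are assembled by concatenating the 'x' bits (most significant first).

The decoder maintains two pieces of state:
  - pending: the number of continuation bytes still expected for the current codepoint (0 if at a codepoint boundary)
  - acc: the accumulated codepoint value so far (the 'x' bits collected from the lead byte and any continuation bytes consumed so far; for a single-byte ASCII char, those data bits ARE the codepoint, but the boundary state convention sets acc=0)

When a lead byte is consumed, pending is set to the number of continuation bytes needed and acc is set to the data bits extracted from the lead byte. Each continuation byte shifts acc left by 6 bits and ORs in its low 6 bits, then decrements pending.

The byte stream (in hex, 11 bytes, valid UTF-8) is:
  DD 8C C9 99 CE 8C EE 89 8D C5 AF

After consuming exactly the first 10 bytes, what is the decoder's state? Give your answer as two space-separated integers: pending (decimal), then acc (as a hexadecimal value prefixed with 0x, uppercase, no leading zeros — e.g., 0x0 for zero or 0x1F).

Answer: 1 0x5

Derivation:
Byte[0]=DD: 2-byte lead. pending=1, acc=0x1D
Byte[1]=8C: continuation. acc=(acc<<6)|0x0C=0x74C, pending=0
Byte[2]=C9: 2-byte lead. pending=1, acc=0x9
Byte[3]=99: continuation. acc=(acc<<6)|0x19=0x259, pending=0
Byte[4]=CE: 2-byte lead. pending=1, acc=0xE
Byte[5]=8C: continuation. acc=(acc<<6)|0x0C=0x38C, pending=0
Byte[6]=EE: 3-byte lead. pending=2, acc=0xE
Byte[7]=89: continuation. acc=(acc<<6)|0x09=0x389, pending=1
Byte[8]=8D: continuation. acc=(acc<<6)|0x0D=0xE24D, pending=0
Byte[9]=C5: 2-byte lead. pending=1, acc=0x5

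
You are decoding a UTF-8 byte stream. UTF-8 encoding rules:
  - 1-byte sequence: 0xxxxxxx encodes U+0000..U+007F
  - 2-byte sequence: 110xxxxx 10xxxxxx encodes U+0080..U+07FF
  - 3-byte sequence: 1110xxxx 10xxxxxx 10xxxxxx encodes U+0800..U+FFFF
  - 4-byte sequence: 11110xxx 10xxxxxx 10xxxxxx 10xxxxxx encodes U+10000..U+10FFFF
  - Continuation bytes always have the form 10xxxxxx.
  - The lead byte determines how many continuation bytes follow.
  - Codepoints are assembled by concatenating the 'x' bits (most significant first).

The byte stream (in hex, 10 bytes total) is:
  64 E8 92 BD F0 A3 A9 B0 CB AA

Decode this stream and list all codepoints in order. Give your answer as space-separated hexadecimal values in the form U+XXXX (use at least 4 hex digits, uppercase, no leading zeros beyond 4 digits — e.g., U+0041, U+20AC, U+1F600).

Answer: U+0064 U+84BD U+23A70 U+02EA

Derivation:
Byte[0]=64: 1-byte ASCII. cp=U+0064
Byte[1]=E8: 3-byte lead, need 2 cont bytes. acc=0x8
Byte[2]=92: continuation. acc=(acc<<6)|0x12=0x212
Byte[3]=BD: continuation. acc=(acc<<6)|0x3D=0x84BD
Completed: cp=U+84BD (starts at byte 1)
Byte[4]=F0: 4-byte lead, need 3 cont bytes. acc=0x0
Byte[5]=A3: continuation. acc=(acc<<6)|0x23=0x23
Byte[6]=A9: continuation. acc=(acc<<6)|0x29=0x8E9
Byte[7]=B0: continuation. acc=(acc<<6)|0x30=0x23A70
Completed: cp=U+23A70 (starts at byte 4)
Byte[8]=CB: 2-byte lead, need 1 cont bytes. acc=0xB
Byte[9]=AA: continuation. acc=(acc<<6)|0x2A=0x2EA
Completed: cp=U+02EA (starts at byte 8)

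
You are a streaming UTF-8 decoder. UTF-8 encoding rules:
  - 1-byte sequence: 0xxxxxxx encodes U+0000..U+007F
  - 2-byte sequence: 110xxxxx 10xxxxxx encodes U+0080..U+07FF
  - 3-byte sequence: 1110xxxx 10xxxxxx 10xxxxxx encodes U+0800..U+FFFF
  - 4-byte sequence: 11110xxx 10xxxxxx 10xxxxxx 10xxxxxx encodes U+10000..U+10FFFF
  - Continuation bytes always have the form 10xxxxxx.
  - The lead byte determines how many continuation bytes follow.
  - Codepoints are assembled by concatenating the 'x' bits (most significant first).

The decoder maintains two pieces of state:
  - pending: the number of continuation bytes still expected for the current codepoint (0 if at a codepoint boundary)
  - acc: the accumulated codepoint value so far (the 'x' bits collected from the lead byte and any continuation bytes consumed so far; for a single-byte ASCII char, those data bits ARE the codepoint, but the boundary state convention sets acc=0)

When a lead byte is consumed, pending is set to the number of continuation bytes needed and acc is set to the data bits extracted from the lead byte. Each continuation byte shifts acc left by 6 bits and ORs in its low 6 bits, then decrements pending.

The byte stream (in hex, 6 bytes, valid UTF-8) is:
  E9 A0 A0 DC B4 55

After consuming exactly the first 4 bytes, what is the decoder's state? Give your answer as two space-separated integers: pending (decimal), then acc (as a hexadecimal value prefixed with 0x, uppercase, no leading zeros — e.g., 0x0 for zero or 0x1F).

Byte[0]=E9: 3-byte lead. pending=2, acc=0x9
Byte[1]=A0: continuation. acc=(acc<<6)|0x20=0x260, pending=1
Byte[2]=A0: continuation. acc=(acc<<6)|0x20=0x9820, pending=0
Byte[3]=DC: 2-byte lead. pending=1, acc=0x1C

Answer: 1 0x1C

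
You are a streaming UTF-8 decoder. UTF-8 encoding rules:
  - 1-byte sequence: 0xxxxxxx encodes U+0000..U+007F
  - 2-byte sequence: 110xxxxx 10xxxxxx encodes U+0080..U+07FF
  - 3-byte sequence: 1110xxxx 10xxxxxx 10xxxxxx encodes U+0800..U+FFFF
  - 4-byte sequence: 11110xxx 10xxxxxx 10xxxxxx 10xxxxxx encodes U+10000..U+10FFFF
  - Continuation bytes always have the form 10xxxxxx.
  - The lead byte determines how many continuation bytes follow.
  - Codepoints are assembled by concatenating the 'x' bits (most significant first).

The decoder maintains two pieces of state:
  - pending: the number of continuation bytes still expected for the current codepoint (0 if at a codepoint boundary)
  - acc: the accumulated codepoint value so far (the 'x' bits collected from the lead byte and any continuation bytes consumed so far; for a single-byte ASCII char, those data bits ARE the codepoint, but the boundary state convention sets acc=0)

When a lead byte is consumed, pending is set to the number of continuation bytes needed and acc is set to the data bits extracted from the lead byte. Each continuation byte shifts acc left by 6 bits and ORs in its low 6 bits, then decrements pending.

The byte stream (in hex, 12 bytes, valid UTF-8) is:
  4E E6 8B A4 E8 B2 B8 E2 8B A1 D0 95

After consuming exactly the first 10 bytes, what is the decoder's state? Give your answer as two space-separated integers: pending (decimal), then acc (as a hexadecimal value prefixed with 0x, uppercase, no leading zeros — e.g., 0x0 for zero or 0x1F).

Answer: 0 0x22E1

Derivation:
Byte[0]=4E: 1-byte. pending=0, acc=0x0
Byte[1]=E6: 3-byte lead. pending=2, acc=0x6
Byte[2]=8B: continuation. acc=(acc<<6)|0x0B=0x18B, pending=1
Byte[3]=A4: continuation. acc=(acc<<6)|0x24=0x62E4, pending=0
Byte[4]=E8: 3-byte lead. pending=2, acc=0x8
Byte[5]=B2: continuation. acc=(acc<<6)|0x32=0x232, pending=1
Byte[6]=B8: continuation. acc=(acc<<6)|0x38=0x8CB8, pending=0
Byte[7]=E2: 3-byte lead. pending=2, acc=0x2
Byte[8]=8B: continuation. acc=(acc<<6)|0x0B=0x8B, pending=1
Byte[9]=A1: continuation. acc=(acc<<6)|0x21=0x22E1, pending=0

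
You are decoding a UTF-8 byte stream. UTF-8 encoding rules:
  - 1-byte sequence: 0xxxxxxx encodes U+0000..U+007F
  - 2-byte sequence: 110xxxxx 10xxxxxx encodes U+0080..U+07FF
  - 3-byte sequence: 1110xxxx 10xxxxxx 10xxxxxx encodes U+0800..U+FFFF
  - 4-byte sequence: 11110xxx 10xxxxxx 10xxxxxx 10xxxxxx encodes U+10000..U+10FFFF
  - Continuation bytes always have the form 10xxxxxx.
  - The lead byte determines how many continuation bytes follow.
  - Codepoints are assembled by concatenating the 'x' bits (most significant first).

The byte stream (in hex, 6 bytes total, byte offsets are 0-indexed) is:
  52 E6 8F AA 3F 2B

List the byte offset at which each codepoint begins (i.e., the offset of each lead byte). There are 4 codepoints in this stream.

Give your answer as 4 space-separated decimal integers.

Byte[0]=52: 1-byte ASCII. cp=U+0052
Byte[1]=E6: 3-byte lead, need 2 cont bytes. acc=0x6
Byte[2]=8F: continuation. acc=(acc<<6)|0x0F=0x18F
Byte[3]=AA: continuation. acc=(acc<<6)|0x2A=0x63EA
Completed: cp=U+63EA (starts at byte 1)
Byte[4]=3F: 1-byte ASCII. cp=U+003F
Byte[5]=2B: 1-byte ASCII. cp=U+002B

Answer: 0 1 4 5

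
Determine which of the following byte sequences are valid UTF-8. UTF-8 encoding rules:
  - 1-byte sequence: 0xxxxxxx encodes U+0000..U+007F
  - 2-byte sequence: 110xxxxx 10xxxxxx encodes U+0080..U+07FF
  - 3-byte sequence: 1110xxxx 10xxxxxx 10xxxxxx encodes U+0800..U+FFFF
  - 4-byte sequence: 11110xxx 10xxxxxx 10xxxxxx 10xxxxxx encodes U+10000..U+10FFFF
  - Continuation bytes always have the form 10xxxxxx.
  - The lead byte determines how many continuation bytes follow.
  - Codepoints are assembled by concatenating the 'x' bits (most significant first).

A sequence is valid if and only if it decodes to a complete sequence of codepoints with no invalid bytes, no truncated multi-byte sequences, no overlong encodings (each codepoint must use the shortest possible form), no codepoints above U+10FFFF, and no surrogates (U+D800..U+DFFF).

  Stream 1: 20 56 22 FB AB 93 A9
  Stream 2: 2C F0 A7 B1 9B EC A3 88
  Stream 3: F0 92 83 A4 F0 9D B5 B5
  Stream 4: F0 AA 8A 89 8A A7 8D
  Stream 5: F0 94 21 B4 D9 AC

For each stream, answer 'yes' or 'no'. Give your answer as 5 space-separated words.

Stream 1: error at byte offset 3. INVALID
Stream 2: decodes cleanly. VALID
Stream 3: decodes cleanly. VALID
Stream 4: error at byte offset 4. INVALID
Stream 5: error at byte offset 2. INVALID

Answer: no yes yes no no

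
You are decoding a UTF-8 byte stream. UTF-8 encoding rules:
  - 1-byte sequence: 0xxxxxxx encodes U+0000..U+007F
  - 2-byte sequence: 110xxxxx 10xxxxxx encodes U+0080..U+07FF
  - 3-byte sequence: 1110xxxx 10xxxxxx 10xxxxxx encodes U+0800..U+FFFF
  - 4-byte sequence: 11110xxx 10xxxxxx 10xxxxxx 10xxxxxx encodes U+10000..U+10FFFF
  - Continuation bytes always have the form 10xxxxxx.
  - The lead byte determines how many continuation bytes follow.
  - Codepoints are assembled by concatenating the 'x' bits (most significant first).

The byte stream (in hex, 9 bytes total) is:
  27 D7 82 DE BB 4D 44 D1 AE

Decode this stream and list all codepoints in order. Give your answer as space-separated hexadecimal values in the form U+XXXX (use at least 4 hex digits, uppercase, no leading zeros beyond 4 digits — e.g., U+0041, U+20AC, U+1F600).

Byte[0]=27: 1-byte ASCII. cp=U+0027
Byte[1]=D7: 2-byte lead, need 1 cont bytes. acc=0x17
Byte[2]=82: continuation. acc=(acc<<6)|0x02=0x5C2
Completed: cp=U+05C2 (starts at byte 1)
Byte[3]=DE: 2-byte lead, need 1 cont bytes. acc=0x1E
Byte[4]=BB: continuation. acc=(acc<<6)|0x3B=0x7BB
Completed: cp=U+07BB (starts at byte 3)
Byte[5]=4D: 1-byte ASCII. cp=U+004D
Byte[6]=44: 1-byte ASCII. cp=U+0044
Byte[7]=D1: 2-byte lead, need 1 cont bytes. acc=0x11
Byte[8]=AE: continuation. acc=(acc<<6)|0x2E=0x46E
Completed: cp=U+046E (starts at byte 7)

Answer: U+0027 U+05C2 U+07BB U+004D U+0044 U+046E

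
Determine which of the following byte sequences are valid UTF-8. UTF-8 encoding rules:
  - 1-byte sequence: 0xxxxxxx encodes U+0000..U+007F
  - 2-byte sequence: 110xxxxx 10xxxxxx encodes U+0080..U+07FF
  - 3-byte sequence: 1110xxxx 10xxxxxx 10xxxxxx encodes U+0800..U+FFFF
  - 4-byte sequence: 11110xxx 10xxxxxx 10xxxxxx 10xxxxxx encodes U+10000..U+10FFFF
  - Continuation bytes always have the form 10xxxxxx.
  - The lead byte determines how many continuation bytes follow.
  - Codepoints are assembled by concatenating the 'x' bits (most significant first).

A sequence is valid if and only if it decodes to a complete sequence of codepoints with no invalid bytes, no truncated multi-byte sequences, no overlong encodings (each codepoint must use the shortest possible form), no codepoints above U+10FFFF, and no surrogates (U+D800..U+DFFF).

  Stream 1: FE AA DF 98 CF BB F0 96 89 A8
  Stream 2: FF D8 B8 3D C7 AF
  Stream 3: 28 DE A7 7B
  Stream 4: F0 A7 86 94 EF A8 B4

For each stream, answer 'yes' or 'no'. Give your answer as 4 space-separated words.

Stream 1: error at byte offset 0. INVALID
Stream 2: error at byte offset 0. INVALID
Stream 3: decodes cleanly. VALID
Stream 4: decodes cleanly. VALID

Answer: no no yes yes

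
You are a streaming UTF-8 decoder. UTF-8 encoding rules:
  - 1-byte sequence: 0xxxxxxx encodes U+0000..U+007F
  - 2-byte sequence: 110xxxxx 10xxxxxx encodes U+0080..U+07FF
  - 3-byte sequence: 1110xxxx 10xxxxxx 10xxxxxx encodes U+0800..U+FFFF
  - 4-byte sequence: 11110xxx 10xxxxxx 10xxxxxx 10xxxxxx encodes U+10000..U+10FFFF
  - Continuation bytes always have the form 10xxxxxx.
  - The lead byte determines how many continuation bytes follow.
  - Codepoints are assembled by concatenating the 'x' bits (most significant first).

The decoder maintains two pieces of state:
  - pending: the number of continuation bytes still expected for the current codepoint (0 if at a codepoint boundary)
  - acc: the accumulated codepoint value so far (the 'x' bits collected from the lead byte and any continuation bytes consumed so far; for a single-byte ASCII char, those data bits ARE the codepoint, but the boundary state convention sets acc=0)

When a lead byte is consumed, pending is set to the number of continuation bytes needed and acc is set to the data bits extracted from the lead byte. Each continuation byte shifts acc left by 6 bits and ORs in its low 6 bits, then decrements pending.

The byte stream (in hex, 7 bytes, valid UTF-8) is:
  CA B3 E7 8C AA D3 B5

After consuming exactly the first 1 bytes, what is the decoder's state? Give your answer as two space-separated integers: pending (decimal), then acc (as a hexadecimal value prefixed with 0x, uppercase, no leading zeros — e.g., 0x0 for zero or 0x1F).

Byte[0]=CA: 2-byte lead. pending=1, acc=0xA

Answer: 1 0xA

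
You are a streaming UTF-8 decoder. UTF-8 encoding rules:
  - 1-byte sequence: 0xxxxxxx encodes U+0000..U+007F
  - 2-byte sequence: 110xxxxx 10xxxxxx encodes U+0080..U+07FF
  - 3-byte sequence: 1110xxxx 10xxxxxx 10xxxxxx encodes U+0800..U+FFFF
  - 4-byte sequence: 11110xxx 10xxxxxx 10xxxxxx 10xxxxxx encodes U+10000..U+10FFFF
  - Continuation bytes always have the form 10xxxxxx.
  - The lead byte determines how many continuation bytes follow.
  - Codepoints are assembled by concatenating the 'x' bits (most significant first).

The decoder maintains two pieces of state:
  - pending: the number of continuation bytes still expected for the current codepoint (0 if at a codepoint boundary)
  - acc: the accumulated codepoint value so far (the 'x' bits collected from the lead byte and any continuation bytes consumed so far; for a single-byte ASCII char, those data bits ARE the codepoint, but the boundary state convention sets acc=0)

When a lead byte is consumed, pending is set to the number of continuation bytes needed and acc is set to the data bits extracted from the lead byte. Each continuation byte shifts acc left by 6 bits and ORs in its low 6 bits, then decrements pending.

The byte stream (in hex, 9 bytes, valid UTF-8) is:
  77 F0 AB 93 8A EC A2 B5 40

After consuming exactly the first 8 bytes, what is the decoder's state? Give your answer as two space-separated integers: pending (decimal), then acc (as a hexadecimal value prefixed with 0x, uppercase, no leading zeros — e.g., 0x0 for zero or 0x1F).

Byte[0]=77: 1-byte. pending=0, acc=0x0
Byte[1]=F0: 4-byte lead. pending=3, acc=0x0
Byte[2]=AB: continuation. acc=(acc<<6)|0x2B=0x2B, pending=2
Byte[3]=93: continuation. acc=(acc<<6)|0x13=0xAD3, pending=1
Byte[4]=8A: continuation. acc=(acc<<6)|0x0A=0x2B4CA, pending=0
Byte[5]=EC: 3-byte lead. pending=2, acc=0xC
Byte[6]=A2: continuation. acc=(acc<<6)|0x22=0x322, pending=1
Byte[7]=B5: continuation. acc=(acc<<6)|0x35=0xC8B5, pending=0

Answer: 0 0xC8B5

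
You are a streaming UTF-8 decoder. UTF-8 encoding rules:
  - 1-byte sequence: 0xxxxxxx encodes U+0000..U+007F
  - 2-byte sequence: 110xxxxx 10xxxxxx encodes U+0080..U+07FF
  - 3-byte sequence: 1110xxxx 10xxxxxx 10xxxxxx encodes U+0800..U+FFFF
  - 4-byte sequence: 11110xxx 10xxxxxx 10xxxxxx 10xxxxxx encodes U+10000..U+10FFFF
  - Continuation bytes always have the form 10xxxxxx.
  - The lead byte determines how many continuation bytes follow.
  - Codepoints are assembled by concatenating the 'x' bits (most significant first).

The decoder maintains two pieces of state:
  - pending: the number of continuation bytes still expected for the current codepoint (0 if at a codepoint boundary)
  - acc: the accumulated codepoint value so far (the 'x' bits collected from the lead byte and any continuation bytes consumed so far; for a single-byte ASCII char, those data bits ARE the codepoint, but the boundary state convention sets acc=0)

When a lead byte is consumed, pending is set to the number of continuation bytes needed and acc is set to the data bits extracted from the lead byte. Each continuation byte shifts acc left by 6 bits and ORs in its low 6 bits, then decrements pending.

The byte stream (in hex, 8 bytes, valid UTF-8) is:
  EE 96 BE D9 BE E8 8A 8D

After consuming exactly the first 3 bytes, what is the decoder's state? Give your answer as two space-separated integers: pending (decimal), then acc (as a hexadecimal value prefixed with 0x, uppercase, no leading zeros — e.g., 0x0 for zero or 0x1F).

Byte[0]=EE: 3-byte lead. pending=2, acc=0xE
Byte[1]=96: continuation. acc=(acc<<6)|0x16=0x396, pending=1
Byte[2]=BE: continuation. acc=(acc<<6)|0x3E=0xE5BE, pending=0

Answer: 0 0xE5BE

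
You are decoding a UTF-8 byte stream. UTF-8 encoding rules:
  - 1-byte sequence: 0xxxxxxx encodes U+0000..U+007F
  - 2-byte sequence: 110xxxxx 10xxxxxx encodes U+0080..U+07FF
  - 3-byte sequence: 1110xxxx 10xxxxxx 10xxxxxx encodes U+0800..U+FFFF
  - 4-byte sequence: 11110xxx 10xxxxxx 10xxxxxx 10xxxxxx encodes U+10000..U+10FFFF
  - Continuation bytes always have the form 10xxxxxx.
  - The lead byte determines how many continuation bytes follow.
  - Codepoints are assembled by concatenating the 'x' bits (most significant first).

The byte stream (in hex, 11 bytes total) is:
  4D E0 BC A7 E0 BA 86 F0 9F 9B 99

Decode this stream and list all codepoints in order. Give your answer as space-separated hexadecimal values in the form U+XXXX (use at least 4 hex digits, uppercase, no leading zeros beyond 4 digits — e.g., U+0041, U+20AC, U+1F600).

Answer: U+004D U+0F27 U+0E86 U+1F6D9

Derivation:
Byte[0]=4D: 1-byte ASCII. cp=U+004D
Byte[1]=E0: 3-byte lead, need 2 cont bytes. acc=0x0
Byte[2]=BC: continuation. acc=(acc<<6)|0x3C=0x3C
Byte[3]=A7: continuation. acc=(acc<<6)|0x27=0xF27
Completed: cp=U+0F27 (starts at byte 1)
Byte[4]=E0: 3-byte lead, need 2 cont bytes. acc=0x0
Byte[5]=BA: continuation. acc=(acc<<6)|0x3A=0x3A
Byte[6]=86: continuation. acc=(acc<<6)|0x06=0xE86
Completed: cp=U+0E86 (starts at byte 4)
Byte[7]=F0: 4-byte lead, need 3 cont bytes. acc=0x0
Byte[8]=9F: continuation. acc=(acc<<6)|0x1F=0x1F
Byte[9]=9B: continuation. acc=(acc<<6)|0x1B=0x7DB
Byte[10]=99: continuation. acc=(acc<<6)|0x19=0x1F6D9
Completed: cp=U+1F6D9 (starts at byte 7)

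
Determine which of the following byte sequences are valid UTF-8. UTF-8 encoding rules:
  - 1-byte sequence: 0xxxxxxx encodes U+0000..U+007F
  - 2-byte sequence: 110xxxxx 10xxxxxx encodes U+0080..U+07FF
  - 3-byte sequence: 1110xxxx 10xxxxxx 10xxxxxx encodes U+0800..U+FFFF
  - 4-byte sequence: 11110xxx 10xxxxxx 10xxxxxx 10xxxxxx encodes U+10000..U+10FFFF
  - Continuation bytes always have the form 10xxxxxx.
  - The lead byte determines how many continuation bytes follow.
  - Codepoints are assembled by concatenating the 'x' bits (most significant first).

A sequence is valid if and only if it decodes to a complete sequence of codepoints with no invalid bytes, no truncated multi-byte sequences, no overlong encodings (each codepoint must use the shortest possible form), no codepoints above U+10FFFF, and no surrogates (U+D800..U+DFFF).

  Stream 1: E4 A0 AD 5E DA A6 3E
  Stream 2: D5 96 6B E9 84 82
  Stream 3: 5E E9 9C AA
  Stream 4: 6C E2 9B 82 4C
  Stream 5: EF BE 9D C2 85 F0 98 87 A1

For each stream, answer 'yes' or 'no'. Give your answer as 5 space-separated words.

Answer: yes yes yes yes yes

Derivation:
Stream 1: decodes cleanly. VALID
Stream 2: decodes cleanly. VALID
Stream 3: decodes cleanly. VALID
Stream 4: decodes cleanly. VALID
Stream 5: decodes cleanly. VALID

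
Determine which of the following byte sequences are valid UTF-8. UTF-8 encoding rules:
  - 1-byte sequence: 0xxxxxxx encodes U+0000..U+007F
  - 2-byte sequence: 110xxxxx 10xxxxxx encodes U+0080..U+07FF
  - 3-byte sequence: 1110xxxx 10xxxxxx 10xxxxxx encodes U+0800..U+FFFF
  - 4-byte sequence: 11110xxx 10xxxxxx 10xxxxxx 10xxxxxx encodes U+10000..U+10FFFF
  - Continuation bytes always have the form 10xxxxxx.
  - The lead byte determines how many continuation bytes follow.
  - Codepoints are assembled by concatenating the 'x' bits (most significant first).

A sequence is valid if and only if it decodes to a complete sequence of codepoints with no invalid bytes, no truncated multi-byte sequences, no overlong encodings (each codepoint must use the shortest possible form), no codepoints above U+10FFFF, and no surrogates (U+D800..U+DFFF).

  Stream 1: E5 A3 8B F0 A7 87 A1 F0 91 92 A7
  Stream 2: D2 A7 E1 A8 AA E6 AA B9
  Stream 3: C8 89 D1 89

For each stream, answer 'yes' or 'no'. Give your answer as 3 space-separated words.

Stream 1: decodes cleanly. VALID
Stream 2: decodes cleanly. VALID
Stream 3: decodes cleanly. VALID

Answer: yes yes yes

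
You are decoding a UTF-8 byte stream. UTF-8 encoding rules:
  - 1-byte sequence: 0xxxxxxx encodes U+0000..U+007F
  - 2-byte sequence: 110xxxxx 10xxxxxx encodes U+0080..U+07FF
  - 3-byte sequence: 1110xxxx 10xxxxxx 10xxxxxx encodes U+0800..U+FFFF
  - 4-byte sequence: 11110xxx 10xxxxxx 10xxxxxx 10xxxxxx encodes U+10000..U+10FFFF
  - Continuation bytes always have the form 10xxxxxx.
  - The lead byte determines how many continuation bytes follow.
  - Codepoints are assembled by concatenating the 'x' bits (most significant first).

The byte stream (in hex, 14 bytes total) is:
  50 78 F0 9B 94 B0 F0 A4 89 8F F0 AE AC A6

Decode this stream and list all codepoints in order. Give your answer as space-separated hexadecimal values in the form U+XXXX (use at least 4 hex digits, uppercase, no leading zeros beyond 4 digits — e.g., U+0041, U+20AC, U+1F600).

Byte[0]=50: 1-byte ASCII. cp=U+0050
Byte[1]=78: 1-byte ASCII. cp=U+0078
Byte[2]=F0: 4-byte lead, need 3 cont bytes. acc=0x0
Byte[3]=9B: continuation. acc=(acc<<6)|0x1B=0x1B
Byte[4]=94: continuation. acc=(acc<<6)|0x14=0x6D4
Byte[5]=B0: continuation. acc=(acc<<6)|0x30=0x1B530
Completed: cp=U+1B530 (starts at byte 2)
Byte[6]=F0: 4-byte lead, need 3 cont bytes. acc=0x0
Byte[7]=A4: continuation. acc=(acc<<6)|0x24=0x24
Byte[8]=89: continuation. acc=(acc<<6)|0x09=0x909
Byte[9]=8F: continuation. acc=(acc<<6)|0x0F=0x2424F
Completed: cp=U+2424F (starts at byte 6)
Byte[10]=F0: 4-byte lead, need 3 cont bytes. acc=0x0
Byte[11]=AE: continuation. acc=(acc<<6)|0x2E=0x2E
Byte[12]=AC: continuation. acc=(acc<<6)|0x2C=0xBAC
Byte[13]=A6: continuation. acc=(acc<<6)|0x26=0x2EB26
Completed: cp=U+2EB26 (starts at byte 10)

Answer: U+0050 U+0078 U+1B530 U+2424F U+2EB26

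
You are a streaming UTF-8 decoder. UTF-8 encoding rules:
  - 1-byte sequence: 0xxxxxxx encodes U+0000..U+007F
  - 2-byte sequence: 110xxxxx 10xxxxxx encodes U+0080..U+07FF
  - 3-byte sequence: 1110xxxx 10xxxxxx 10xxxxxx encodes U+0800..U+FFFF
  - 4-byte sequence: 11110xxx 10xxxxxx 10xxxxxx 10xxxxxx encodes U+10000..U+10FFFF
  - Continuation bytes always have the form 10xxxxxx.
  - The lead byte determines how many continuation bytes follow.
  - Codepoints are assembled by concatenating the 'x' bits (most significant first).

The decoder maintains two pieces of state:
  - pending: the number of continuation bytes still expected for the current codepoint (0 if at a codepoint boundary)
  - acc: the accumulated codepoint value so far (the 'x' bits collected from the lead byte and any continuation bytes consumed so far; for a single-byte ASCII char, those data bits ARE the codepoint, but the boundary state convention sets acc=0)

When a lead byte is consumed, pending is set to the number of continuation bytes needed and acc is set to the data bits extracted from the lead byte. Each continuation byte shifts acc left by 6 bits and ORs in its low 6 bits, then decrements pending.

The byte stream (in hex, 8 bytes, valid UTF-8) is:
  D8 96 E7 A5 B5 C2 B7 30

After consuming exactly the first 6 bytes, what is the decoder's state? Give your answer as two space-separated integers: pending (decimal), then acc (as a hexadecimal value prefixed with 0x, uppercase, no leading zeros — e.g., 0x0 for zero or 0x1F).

Byte[0]=D8: 2-byte lead. pending=1, acc=0x18
Byte[1]=96: continuation. acc=(acc<<6)|0x16=0x616, pending=0
Byte[2]=E7: 3-byte lead. pending=2, acc=0x7
Byte[3]=A5: continuation. acc=(acc<<6)|0x25=0x1E5, pending=1
Byte[4]=B5: continuation. acc=(acc<<6)|0x35=0x7975, pending=0
Byte[5]=C2: 2-byte lead. pending=1, acc=0x2

Answer: 1 0x2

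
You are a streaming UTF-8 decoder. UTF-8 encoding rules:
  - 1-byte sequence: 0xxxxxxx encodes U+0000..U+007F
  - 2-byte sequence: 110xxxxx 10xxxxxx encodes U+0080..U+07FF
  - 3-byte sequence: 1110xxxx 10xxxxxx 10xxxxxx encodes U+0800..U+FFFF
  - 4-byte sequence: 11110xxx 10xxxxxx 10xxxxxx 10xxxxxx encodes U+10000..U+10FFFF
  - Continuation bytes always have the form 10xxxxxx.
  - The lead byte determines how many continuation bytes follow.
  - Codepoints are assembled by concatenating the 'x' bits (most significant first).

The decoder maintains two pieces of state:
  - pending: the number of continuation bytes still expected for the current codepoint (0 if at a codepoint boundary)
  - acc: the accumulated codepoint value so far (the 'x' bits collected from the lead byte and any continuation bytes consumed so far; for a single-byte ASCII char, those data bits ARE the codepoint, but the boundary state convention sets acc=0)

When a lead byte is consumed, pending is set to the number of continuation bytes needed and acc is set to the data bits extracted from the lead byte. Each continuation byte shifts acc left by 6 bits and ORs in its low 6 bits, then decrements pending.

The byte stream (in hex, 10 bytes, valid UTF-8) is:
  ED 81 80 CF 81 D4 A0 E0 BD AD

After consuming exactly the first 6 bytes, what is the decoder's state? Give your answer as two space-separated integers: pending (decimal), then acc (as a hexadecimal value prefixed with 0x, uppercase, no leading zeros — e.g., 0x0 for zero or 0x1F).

Answer: 1 0x14

Derivation:
Byte[0]=ED: 3-byte lead. pending=2, acc=0xD
Byte[1]=81: continuation. acc=(acc<<6)|0x01=0x341, pending=1
Byte[2]=80: continuation. acc=(acc<<6)|0x00=0xD040, pending=0
Byte[3]=CF: 2-byte lead. pending=1, acc=0xF
Byte[4]=81: continuation. acc=(acc<<6)|0x01=0x3C1, pending=0
Byte[5]=D4: 2-byte lead. pending=1, acc=0x14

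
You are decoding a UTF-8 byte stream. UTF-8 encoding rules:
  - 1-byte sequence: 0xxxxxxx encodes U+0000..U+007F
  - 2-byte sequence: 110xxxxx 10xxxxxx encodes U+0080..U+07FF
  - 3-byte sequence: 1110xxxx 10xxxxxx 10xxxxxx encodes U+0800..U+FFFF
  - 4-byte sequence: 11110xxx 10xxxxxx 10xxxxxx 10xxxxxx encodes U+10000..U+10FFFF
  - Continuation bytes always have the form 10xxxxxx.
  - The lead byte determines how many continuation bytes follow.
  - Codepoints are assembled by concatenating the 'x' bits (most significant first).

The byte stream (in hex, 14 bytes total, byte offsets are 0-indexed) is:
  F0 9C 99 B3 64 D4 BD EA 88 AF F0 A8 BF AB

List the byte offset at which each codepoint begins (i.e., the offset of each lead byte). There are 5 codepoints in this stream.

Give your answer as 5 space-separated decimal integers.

Byte[0]=F0: 4-byte lead, need 3 cont bytes. acc=0x0
Byte[1]=9C: continuation. acc=(acc<<6)|0x1C=0x1C
Byte[2]=99: continuation. acc=(acc<<6)|0x19=0x719
Byte[3]=B3: continuation. acc=(acc<<6)|0x33=0x1C673
Completed: cp=U+1C673 (starts at byte 0)
Byte[4]=64: 1-byte ASCII. cp=U+0064
Byte[5]=D4: 2-byte lead, need 1 cont bytes. acc=0x14
Byte[6]=BD: continuation. acc=(acc<<6)|0x3D=0x53D
Completed: cp=U+053D (starts at byte 5)
Byte[7]=EA: 3-byte lead, need 2 cont bytes. acc=0xA
Byte[8]=88: continuation. acc=(acc<<6)|0x08=0x288
Byte[9]=AF: continuation. acc=(acc<<6)|0x2F=0xA22F
Completed: cp=U+A22F (starts at byte 7)
Byte[10]=F0: 4-byte lead, need 3 cont bytes. acc=0x0
Byte[11]=A8: continuation. acc=(acc<<6)|0x28=0x28
Byte[12]=BF: continuation. acc=(acc<<6)|0x3F=0xA3F
Byte[13]=AB: continuation. acc=(acc<<6)|0x2B=0x28FEB
Completed: cp=U+28FEB (starts at byte 10)

Answer: 0 4 5 7 10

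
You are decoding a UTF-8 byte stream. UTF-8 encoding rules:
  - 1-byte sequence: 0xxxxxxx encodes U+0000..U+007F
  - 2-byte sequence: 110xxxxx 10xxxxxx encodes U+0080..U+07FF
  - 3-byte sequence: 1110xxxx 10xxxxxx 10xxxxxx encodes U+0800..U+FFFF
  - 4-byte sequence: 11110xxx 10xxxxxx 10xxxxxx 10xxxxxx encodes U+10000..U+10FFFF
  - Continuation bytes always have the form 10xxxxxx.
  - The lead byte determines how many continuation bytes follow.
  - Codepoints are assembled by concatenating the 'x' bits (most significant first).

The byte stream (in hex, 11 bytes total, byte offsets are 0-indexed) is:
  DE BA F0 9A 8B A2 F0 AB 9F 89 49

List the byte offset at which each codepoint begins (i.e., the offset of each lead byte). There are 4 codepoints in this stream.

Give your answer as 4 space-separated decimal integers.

Answer: 0 2 6 10

Derivation:
Byte[0]=DE: 2-byte lead, need 1 cont bytes. acc=0x1E
Byte[1]=BA: continuation. acc=(acc<<6)|0x3A=0x7BA
Completed: cp=U+07BA (starts at byte 0)
Byte[2]=F0: 4-byte lead, need 3 cont bytes. acc=0x0
Byte[3]=9A: continuation. acc=(acc<<6)|0x1A=0x1A
Byte[4]=8B: continuation. acc=(acc<<6)|0x0B=0x68B
Byte[5]=A2: continuation. acc=(acc<<6)|0x22=0x1A2E2
Completed: cp=U+1A2E2 (starts at byte 2)
Byte[6]=F0: 4-byte lead, need 3 cont bytes. acc=0x0
Byte[7]=AB: continuation. acc=(acc<<6)|0x2B=0x2B
Byte[8]=9F: continuation. acc=(acc<<6)|0x1F=0xADF
Byte[9]=89: continuation. acc=(acc<<6)|0x09=0x2B7C9
Completed: cp=U+2B7C9 (starts at byte 6)
Byte[10]=49: 1-byte ASCII. cp=U+0049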